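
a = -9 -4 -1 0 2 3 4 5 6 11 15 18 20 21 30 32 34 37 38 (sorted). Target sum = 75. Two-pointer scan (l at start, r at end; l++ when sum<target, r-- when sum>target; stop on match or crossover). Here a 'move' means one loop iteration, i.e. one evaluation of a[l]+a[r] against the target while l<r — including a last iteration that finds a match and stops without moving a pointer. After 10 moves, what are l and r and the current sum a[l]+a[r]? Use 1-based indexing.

l=1 r=19: -9+38=29 <75, l++
l=2 r=19: -4+38=34 <75, l++
l=3 r=19: -1+38=37 <75, l++
l=4 r=19: 0+38=38 <75, l++
l=5 r=19: 2+38=40 <75, l++
l=6 r=19: 3+38=41 <75, l++
l=7 r=19: 4+38=42 <75, l++
l=8 r=19: 5+38=43 <75, l++
l=9 r=19: 6+38=44 <75, l++
l=10 r=19: 11+38=49 <75, l++

l=11, r=19, sum=53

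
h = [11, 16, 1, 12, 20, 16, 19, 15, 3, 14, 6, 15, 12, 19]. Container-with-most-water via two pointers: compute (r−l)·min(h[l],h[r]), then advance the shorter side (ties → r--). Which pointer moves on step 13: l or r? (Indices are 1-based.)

r

l=1 r=14: min(11,19)*13=143 best=143 *, l++
l=2 r=14: min(16,19)*12=192 best=192 *, l++
l=3 r=14: min(1,19)*11=11 best=192, l++
l=4 r=14: min(12,19)*10=120 best=192, l++
l=5 r=14: min(20,19)*9=171 best=192, r--
l=5 r=13: min(20,12)*8=96 best=192, r--
l=5 r=12: min(20,15)*7=105 best=192, r--
l=5 r=11: min(20,6)*6=36 best=192, r--
l=5 r=10: min(20,14)*5=70 best=192, r--
l=5 r=9: min(20,3)*4=12 best=192, r--
l=5 r=8: min(20,15)*3=45 best=192, r--
l=5 r=7: min(20,19)*2=38 best=192, r--
l=5 r=6: min(20,16)*1=16 best=192, r--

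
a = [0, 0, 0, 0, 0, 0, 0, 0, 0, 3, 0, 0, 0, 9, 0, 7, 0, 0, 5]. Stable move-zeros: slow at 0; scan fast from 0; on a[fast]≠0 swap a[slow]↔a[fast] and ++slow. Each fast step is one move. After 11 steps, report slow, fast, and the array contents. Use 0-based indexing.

slow=0 fast=0: a[fast]=0, fast++
slow=0 fast=1: a[fast]=0, fast++
slow=0 fast=2: a[fast]=0, fast++
slow=0 fast=3: a[fast]=0, fast++
slow=0 fast=4: a[fast]=0, fast++
slow=0 fast=5: a[fast]=0, fast++
slow=0 fast=6: a[fast]=0, fast++
slow=0 fast=7: a[fast]=0, fast++
slow=0 fast=8: a[fast]=0, fast++
slow=0 fast=9: a[fast]=3≠0 swap→a[0]=3, slow++,fast++
slow=1 fast=10: a[fast]=0, fast++

slow=1, fast=11, a=[3, 0, 0, 0, 0, 0, 0, 0, 0, 0, 0, 0, 0, 9, 0, 7, 0, 0, 5]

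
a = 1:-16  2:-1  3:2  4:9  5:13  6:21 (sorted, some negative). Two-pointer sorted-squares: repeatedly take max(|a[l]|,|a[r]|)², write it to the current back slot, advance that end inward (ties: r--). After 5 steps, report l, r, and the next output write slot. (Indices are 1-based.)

l=2, r=2, next write slot=1

[1,6] |-16|<=|21| out[6]=441 → r--
[1,5] |-16|>|13| out[5]=256 → l++
[2,5] |-1|<=|13| out[4]=169 → r--
[2,4] |-1|<=|9| out[3]=81 → r--
[2,3] |-1|<=|2| out[2]=4 → r--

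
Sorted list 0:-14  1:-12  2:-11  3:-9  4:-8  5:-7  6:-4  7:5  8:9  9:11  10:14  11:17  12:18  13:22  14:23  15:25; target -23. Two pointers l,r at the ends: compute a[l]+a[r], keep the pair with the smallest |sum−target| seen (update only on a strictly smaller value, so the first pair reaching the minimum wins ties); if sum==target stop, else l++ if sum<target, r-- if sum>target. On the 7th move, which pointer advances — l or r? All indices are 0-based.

l=0 r=15: -14+25=11 d=34 *, r--
l=0 r=14: -14+23=9 d=32 *, r--
l=0 r=13: -14+22=8 d=31 *, r--
l=0 r=12: -14+18=4 d=27 *, r--
l=0 r=11: -14+17=3 d=26 *, r--
l=0 r=10: -14+14=0 d=23 *, r--
l=0 r=9: -14+11=-3 d=20 *, r--

r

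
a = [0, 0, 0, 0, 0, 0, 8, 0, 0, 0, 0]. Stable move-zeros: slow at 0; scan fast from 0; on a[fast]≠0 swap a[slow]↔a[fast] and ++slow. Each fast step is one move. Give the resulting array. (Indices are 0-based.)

[8, 0, 0, 0, 0, 0, 0, 0, 0, 0, 0]

slow=0 fast=0: a[fast]=0, fast++
slow=0 fast=1: a[fast]=0, fast++
slow=0 fast=2: a[fast]=0, fast++
slow=0 fast=3: a[fast]=0, fast++
slow=0 fast=4: a[fast]=0, fast++
slow=0 fast=5: a[fast]=0, fast++
slow=0 fast=6: a[fast]=8≠0 swap→a[0]=8, slow++,fast++
slow=1 fast=7: a[fast]=0, fast++
slow=1 fast=8: a[fast]=0, fast++
slow=1 fast=9: a[fast]=0, fast++
slow=1 fast=10: a[fast]=0, fast++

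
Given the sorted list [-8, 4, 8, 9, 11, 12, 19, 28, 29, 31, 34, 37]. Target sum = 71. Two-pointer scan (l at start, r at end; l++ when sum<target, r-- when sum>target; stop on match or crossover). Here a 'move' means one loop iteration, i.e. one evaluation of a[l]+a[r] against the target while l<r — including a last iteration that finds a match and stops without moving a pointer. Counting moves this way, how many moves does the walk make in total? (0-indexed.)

[0,11] -8+37=29 <71 → l++
[1,11] 4+37=41 <71 → l++
[2,11] 8+37=45 <71 → l++
[3,11] 9+37=46 <71 → l++
[4,11] 11+37=48 <71 → l++
[5,11] 12+37=49 <71 → l++
[6,11] 19+37=56 <71 → l++
[7,11] 28+37=65 <71 → l++
[8,11] 29+37=66 <71 → l++
[9,11] 31+37=68 <71 → l++
[10,11] 34+37=71 → found

11 moves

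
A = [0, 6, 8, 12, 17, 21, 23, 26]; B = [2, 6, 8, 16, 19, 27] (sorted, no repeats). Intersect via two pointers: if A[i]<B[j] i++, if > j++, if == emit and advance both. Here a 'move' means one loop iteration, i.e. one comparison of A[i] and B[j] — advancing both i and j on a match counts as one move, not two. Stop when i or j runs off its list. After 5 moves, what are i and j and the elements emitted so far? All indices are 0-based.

i=4, j=3, emitted=[6, 8]

[i=0,j=0] 0<2 → i++
[i=1,j=0] 6>2 → j++
[i=1,j=1] 6==6 emit → i++,j++
[i=2,j=2] 8==8 emit → i++,j++
[i=3,j=3] 12<16 → i++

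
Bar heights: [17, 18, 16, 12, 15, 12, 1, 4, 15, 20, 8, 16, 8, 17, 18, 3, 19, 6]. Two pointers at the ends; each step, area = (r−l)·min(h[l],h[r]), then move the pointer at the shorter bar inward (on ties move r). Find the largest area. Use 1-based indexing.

max area = 272

[1,18] min(17,6)*17=102 best=102 * → r--
[1,17] min(17,19)*16=272 best=272 * → l++
[2,17] min(18,19)*15=270 best=272 → l++
[3,17] min(16,19)*14=224 best=272 → l++
[4,17] min(12,19)*13=156 best=272 → l++
[5,17] min(15,19)*12=180 best=272 → l++
[6,17] min(12,19)*11=132 best=272 → l++
[7,17] min(1,19)*10=10 best=272 → l++
[8,17] min(4,19)*9=36 best=272 → l++
[9,17] min(15,19)*8=120 best=272 → l++
[10,17] min(20,19)*7=133 best=272 → r--
[10,16] min(20,3)*6=18 best=272 → r--
[10,15] min(20,18)*5=90 best=272 → r--
[10,14] min(20,17)*4=68 best=272 → r--
[10,13] min(20,8)*3=24 best=272 → r--
[10,12] min(20,16)*2=32 best=272 → r--
[10,11] min(20,8)*1=8 best=272 → r--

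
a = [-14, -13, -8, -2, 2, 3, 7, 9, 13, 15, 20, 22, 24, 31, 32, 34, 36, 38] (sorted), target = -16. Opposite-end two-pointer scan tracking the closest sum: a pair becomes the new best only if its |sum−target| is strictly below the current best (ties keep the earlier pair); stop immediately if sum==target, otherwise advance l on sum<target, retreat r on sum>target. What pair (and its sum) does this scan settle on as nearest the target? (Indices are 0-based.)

[0,17] -14+38=24 d=40 * → r--
[0,16] -14+36=22 d=38 * → r--
[0,15] -14+34=20 d=36 * → r--
[0,14] -14+32=18 d=34 * → r--
[0,13] -14+31=17 d=33 * → r--
[0,12] -14+24=10 d=26 * → r--
[0,11] -14+22=8 d=24 * → r--
[0,10] -14+20=6 d=22 * → r--
[0,9] -14+15=1 d=17 * → r--
[0,8] -14+13=-1 d=15 * → r--
[0,7] -14+9=-5 d=11 * → r--
[0,6] -14+7=-7 d=9 * → r--
[0,5] -14+3=-11 d=5 * → r--
[0,4] -14+2=-12 d=4 * → r--
[0,3] -14+-2=-16 d=0 * → stop

pair (-14, -2) with sum -16 (|Δ|=0)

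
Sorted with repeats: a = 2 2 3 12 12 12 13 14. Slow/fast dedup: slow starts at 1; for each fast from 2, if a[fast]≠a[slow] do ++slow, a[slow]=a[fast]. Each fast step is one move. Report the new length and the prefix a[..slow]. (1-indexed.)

slow=1 fast=2: a[fast]=2=a[slow] dup, fast++
slow=1 fast=3: a[fast]=3≠a[slow]=2 write a[2]=3, slow++,fast++
slow=2 fast=4: a[fast]=12≠a[slow]=3 write a[3]=12, slow++,fast++
slow=3 fast=5: a[fast]=12=a[slow] dup, fast++
slow=3 fast=6: a[fast]=12=a[slow] dup, fast++
slow=3 fast=7: a[fast]=13≠a[slow]=12 write a[4]=13, slow++,fast++
slow=4 fast=8: a[fast]=14≠a[slow]=13 write a[5]=14, slow++,fast++

length 5; prefix = [2, 3, 12, 13, 14]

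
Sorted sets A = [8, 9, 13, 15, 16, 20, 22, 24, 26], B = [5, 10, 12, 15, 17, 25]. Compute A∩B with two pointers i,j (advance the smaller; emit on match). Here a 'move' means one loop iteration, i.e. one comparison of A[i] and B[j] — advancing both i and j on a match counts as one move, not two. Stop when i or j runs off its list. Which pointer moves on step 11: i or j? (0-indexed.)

[i=0,j=0] 8>5 → j++
[i=0,j=1] 8<10 → i++
[i=1,j=1] 9<10 → i++
[i=2,j=1] 13>10 → j++
[i=2,j=2] 13>12 → j++
[i=2,j=3] 13<15 → i++
[i=3,j=3] 15==15 emit → i++,j++
[i=4,j=4] 16<17 → i++
[i=5,j=4] 20>17 → j++
[i=5,j=5] 20<25 → i++
[i=6,j=5] 22<25 → i++

i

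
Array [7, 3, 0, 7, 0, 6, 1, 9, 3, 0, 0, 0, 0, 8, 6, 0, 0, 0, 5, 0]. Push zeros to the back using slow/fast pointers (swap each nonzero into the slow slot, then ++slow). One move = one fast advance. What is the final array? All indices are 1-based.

[7, 3, 7, 6, 1, 9, 3, 8, 6, 5, 0, 0, 0, 0, 0, 0, 0, 0, 0, 0]

slow=1 fast=1: a[fast]=7≠0 swap→a[1]=7, slow++,fast++
slow=2 fast=2: a[fast]=3≠0 swap→a[2]=3, slow++,fast++
slow=3 fast=3: a[fast]=0, fast++
slow=3 fast=4: a[fast]=7≠0 swap→a[3]=7, slow++,fast++
slow=4 fast=5: a[fast]=0, fast++
slow=4 fast=6: a[fast]=6≠0 swap→a[4]=6, slow++,fast++
slow=5 fast=7: a[fast]=1≠0 swap→a[5]=1, slow++,fast++
slow=6 fast=8: a[fast]=9≠0 swap→a[6]=9, slow++,fast++
slow=7 fast=9: a[fast]=3≠0 swap→a[7]=3, slow++,fast++
slow=8 fast=10: a[fast]=0, fast++
slow=8 fast=11: a[fast]=0, fast++
slow=8 fast=12: a[fast]=0, fast++
slow=8 fast=13: a[fast]=0, fast++
slow=8 fast=14: a[fast]=8≠0 swap→a[8]=8, slow++,fast++
slow=9 fast=15: a[fast]=6≠0 swap→a[9]=6, slow++,fast++
slow=10 fast=16: a[fast]=0, fast++
slow=10 fast=17: a[fast]=0, fast++
slow=10 fast=18: a[fast]=0, fast++
slow=10 fast=19: a[fast]=5≠0 swap→a[10]=5, slow++,fast++
slow=11 fast=20: a[fast]=0, fast++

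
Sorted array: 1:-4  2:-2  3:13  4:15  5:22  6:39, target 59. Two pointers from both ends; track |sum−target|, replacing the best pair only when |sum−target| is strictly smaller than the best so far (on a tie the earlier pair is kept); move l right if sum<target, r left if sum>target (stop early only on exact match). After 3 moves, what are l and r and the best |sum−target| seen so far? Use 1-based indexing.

l=4, r=6, best |Δ|=7

l=1 r=6: -4+39=35 d=24 *, l++
l=2 r=6: -2+39=37 d=22 *, l++
l=3 r=6: 13+39=52 d=7 *, l++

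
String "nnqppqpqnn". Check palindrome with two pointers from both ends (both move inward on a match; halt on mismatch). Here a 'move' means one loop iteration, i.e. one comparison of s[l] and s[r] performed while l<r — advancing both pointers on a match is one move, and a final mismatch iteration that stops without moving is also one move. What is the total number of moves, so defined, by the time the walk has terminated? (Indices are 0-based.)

[0,9] 'n'=='n' → l++,r--
[1,8] 'n'=='n' → l++,r--
[2,7] 'q'=='q' → l++,r--
[3,6] 'p'=='p' → l++,r--
[4,5] 'p'!='q' → stop

5 moves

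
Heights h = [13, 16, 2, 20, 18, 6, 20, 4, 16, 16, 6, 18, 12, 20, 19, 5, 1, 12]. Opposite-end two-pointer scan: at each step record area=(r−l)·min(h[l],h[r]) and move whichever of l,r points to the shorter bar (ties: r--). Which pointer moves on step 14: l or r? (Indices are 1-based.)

r

l=1 r=18: min(13,12)*17=204 best=204 *, r--
l=1 r=17: min(13,1)*16=16 best=204, r--
l=1 r=16: min(13,5)*15=75 best=204, r--
l=1 r=15: min(13,19)*14=182 best=204, l++
l=2 r=15: min(16,19)*13=208 best=208 *, l++
l=3 r=15: min(2,19)*12=24 best=208, l++
l=4 r=15: min(20,19)*11=209 best=209 *, r--
l=4 r=14: min(20,20)*10=200 best=209, r--
l=4 r=13: min(20,12)*9=108 best=209, r--
l=4 r=12: min(20,18)*8=144 best=209, r--
l=4 r=11: min(20,6)*7=42 best=209, r--
l=4 r=10: min(20,16)*6=96 best=209, r--
l=4 r=9: min(20,16)*5=80 best=209, r--
l=4 r=8: min(20,4)*4=16 best=209, r--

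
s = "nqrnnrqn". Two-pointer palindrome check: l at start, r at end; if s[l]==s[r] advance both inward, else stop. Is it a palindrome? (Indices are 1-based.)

palindrome

l=1 r=8: 'n'=='n', l++,r--
l=2 r=7: 'q'=='q', l++,r--
l=3 r=6: 'r'=='r', l++,r--
l=4 r=5: 'n'=='n', l++,r--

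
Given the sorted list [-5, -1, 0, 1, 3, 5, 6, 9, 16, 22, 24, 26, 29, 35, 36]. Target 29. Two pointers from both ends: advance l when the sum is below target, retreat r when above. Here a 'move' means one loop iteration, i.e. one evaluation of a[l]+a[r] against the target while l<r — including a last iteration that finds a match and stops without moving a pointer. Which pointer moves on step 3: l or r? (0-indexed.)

l

[0,14] -5+36=31 >29 → r--
[0,13] -5+35=30 >29 → r--
[0,12] -5+29=24 <29 → l++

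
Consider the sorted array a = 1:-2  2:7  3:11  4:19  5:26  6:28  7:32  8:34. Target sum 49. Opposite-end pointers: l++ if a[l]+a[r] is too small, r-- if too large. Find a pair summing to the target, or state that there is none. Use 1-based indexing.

no pair

l=1 r=8: -2+34=32 <49, l++
l=2 r=8: 7+34=41 <49, l++
l=3 r=8: 11+34=45 <49, l++
l=4 r=8: 19+34=53 >49, r--
l=4 r=7: 19+32=51 >49, r--
l=4 r=6: 19+28=47 <49, l++
l=5 r=6: 26+28=54 >49, r--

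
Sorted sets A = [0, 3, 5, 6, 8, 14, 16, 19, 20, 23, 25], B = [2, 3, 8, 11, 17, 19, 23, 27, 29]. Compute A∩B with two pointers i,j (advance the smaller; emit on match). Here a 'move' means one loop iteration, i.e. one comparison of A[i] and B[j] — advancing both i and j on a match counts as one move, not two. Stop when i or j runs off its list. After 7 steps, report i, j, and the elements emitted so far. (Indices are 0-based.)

[i=0,j=0] 0<2 → i++
[i=1,j=0] 3>2 → j++
[i=1,j=1] 3==3 emit → i++,j++
[i=2,j=2] 5<8 → i++
[i=3,j=2] 6<8 → i++
[i=4,j=2] 8==8 emit → i++,j++
[i=5,j=3] 14>11 → j++

i=5, j=4, emitted=[3, 8]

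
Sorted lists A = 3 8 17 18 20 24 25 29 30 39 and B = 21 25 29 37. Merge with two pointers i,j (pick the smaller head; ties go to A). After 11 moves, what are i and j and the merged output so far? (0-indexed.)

i=8, j=3, merged so far=[3, 8, 17, 18, 20, 21, 24, 25, 25, 29, 29]

i=0 j=0: A[i]=3<=B[j]=21 take 3, i++
i=1 j=0: A[i]=8<=B[j]=21 take 8, i++
i=2 j=0: A[i]=17<=B[j]=21 take 17, i++
i=3 j=0: A[i]=18<=B[j]=21 take 18, i++
i=4 j=0: A[i]=20<=B[j]=21 take 20, i++
i=5 j=0: A[i]=24>B[j]=21 take 21, j++
i=5 j=1: A[i]=24<=B[j]=25 take 24, i++
i=6 j=1: A[i]=25<=B[j]=25 take 25, i++
i=7 j=1: A[i]=29>B[j]=25 take 25, j++
i=7 j=2: A[i]=29<=B[j]=29 take 29, i++
i=8 j=2: A[i]=30>B[j]=29 take 29, j++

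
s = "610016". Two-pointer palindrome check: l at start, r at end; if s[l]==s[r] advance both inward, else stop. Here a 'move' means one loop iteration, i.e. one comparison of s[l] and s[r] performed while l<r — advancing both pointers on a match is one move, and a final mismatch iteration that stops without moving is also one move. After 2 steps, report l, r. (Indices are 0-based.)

[0,5] '6'=='6' → l++,r--
[1,4] '1'=='1' → l++,r--

l=2, r=3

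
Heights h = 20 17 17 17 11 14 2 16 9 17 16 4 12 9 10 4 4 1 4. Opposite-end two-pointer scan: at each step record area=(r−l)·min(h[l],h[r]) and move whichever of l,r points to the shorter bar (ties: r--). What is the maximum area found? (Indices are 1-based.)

l=1 r=19: min(20,4)*18=72 best=72 *, r--
l=1 r=18: min(20,1)*17=17 best=72, r--
l=1 r=17: min(20,4)*16=64 best=72, r--
l=1 r=16: min(20,4)*15=60 best=72, r--
l=1 r=15: min(20,10)*14=140 best=140 *, r--
l=1 r=14: min(20,9)*13=117 best=140, r--
l=1 r=13: min(20,12)*12=144 best=144 *, r--
l=1 r=12: min(20,4)*11=44 best=144, r--
l=1 r=11: min(20,16)*10=160 best=160 *, r--
l=1 r=10: min(20,17)*9=153 best=160, r--
l=1 r=9: min(20,9)*8=72 best=160, r--
l=1 r=8: min(20,16)*7=112 best=160, r--
l=1 r=7: min(20,2)*6=12 best=160, r--
l=1 r=6: min(20,14)*5=70 best=160, r--
l=1 r=5: min(20,11)*4=44 best=160, r--
l=1 r=4: min(20,17)*3=51 best=160, r--
l=1 r=3: min(20,17)*2=34 best=160, r--
l=1 r=2: min(20,17)*1=17 best=160, r--

max area = 160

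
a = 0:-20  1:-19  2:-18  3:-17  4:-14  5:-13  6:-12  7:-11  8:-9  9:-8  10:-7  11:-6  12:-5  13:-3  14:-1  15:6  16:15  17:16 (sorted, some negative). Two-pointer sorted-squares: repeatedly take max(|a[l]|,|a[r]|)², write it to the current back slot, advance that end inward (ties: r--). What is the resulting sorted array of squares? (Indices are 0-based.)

l=0 r=17: |-20|>|16| out[17]=400, l++
l=1 r=17: |-19|>|16| out[16]=361, l++
l=2 r=17: |-18|>|16| out[15]=324, l++
l=3 r=17: |-17|>|16| out[14]=289, l++
l=4 r=17: |-14|<=|16| out[13]=256, r--
l=4 r=16: |-14|<=|15| out[12]=225, r--
l=4 r=15: |-14|>|6| out[11]=196, l++
l=5 r=15: |-13|>|6| out[10]=169, l++
l=6 r=15: |-12|>|6| out[9]=144, l++
l=7 r=15: |-11|>|6| out[8]=121, l++
l=8 r=15: |-9|>|6| out[7]=81, l++
l=9 r=15: |-8|>|6| out[6]=64, l++
l=10 r=15: |-7|>|6| out[5]=49, l++
l=11 r=15: |-6|<=|6| out[4]=36, r--
l=11 r=14: |-6|>|-1| out[3]=36, l++
l=12 r=14: |-5|>|-1| out[2]=25, l++
l=13 r=14: |-3|>|-1| out[1]=9, l++
l=14 r=14: |-1|<=|-1| out[0]=1, r--

[1, 9, 25, 36, 36, 49, 64, 81, 121, 144, 169, 196, 225, 256, 289, 324, 361, 400]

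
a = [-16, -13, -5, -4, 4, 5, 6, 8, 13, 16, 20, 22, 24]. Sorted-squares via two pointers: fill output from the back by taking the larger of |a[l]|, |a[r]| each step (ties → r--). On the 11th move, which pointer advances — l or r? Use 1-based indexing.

l=1 r=13: |-16|<=|24| out[13]=576, r--
l=1 r=12: |-16|<=|22| out[12]=484, r--
l=1 r=11: |-16|<=|20| out[11]=400, r--
l=1 r=10: |-16|<=|16| out[10]=256, r--
l=1 r=9: |-16|>|13| out[9]=256, l++
l=2 r=9: |-13|<=|13| out[8]=169, r--
l=2 r=8: |-13|>|8| out[7]=169, l++
l=3 r=8: |-5|<=|8| out[6]=64, r--
l=3 r=7: |-5|<=|6| out[5]=36, r--
l=3 r=6: |-5|<=|5| out[4]=25, r--
l=3 r=5: |-5|>|4| out[3]=25, l++

l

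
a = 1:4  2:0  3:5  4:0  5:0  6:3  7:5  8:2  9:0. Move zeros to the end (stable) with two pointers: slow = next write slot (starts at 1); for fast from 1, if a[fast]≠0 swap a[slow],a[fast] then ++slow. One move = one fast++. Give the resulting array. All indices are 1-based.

[4, 5, 3, 5, 2, 0, 0, 0, 0]

(s=1,f=1) a[fast]=4≠0 swap→a[1]=4 → slow++,fast++
(s=2,f=2) a[fast]=0 → fast++
(s=2,f=3) a[fast]=5≠0 swap→a[2]=5 → slow++,fast++
(s=3,f=4) a[fast]=0 → fast++
(s=3,f=5) a[fast]=0 → fast++
(s=3,f=6) a[fast]=3≠0 swap→a[3]=3 → slow++,fast++
(s=4,f=7) a[fast]=5≠0 swap→a[4]=5 → slow++,fast++
(s=5,f=8) a[fast]=2≠0 swap→a[5]=2 → slow++,fast++
(s=6,f=9) a[fast]=0 → fast++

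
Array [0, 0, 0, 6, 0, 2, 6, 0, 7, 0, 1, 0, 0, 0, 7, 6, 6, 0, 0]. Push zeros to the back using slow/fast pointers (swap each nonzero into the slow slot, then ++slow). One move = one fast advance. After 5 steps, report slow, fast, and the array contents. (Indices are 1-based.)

(s=1,f=1) a[fast]=0 → fast++
(s=1,f=2) a[fast]=0 → fast++
(s=1,f=3) a[fast]=0 → fast++
(s=1,f=4) a[fast]=6≠0 swap→a[1]=6 → slow++,fast++
(s=2,f=5) a[fast]=0 → fast++

slow=2, fast=6, a=[6, 0, 0, 0, 0, 2, 6, 0, 7, 0, 1, 0, 0, 0, 7, 6, 6, 0, 0]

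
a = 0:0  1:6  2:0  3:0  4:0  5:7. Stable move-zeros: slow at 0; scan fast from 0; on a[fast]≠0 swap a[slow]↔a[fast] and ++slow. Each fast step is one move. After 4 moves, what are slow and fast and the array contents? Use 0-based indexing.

(s=0,f=0) a[fast]=0 → fast++
(s=0,f=1) a[fast]=6≠0 swap→a[0]=6 → slow++,fast++
(s=1,f=2) a[fast]=0 → fast++
(s=1,f=3) a[fast]=0 → fast++

slow=1, fast=4, a=[6, 0, 0, 0, 0, 7]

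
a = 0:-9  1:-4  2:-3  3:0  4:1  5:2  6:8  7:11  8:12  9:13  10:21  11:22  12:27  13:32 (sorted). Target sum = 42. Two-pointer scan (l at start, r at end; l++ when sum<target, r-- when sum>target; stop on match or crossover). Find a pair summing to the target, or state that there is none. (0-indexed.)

no pair

[0,13] -9+32=23 <42 → l++
[1,13] -4+32=28 <42 → l++
[2,13] -3+32=29 <42 → l++
[3,13] 0+32=32 <42 → l++
[4,13] 1+32=33 <42 → l++
[5,13] 2+32=34 <42 → l++
[6,13] 8+32=40 <42 → l++
[7,13] 11+32=43 >42 → r--
[7,12] 11+27=38 <42 → l++
[8,12] 12+27=39 <42 → l++
[9,12] 13+27=40 <42 → l++
[10,12] 21+27=48 >42 → r--
[10,11] 21+22=43 >42 → r--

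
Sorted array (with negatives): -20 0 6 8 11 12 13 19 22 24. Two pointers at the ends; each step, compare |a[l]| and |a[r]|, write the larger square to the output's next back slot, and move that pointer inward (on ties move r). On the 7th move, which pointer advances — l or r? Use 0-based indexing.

[0,9] |-20|<=|24| out[9]=576 → r--
[0,8] |-20|<=|22| out[8]=484 → r--
[0,7] |-20|>|19| out[7]=400 → l++
[1,7] |0|<=|19| out[6]=361 → r--
[1,6] |0|<=|13| out[5]=169 → r--
[1,5] |0|<=|12| out[4]=144 → r--
[1,4] |0|<=|11| out[3]=121 → r--

r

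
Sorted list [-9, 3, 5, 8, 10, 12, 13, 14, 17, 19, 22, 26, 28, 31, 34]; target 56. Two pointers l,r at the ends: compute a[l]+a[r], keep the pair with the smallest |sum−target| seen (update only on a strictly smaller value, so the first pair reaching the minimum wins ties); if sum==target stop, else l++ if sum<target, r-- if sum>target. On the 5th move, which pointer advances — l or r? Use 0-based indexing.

[0,14] -9+34=25 d=31 * → l++
[1,14] 3+34=37 d=19 * → l++
[2,14] 5+34=39 d=17 * → l++
[3,14] 8+34=42 d=14 * → l++
[4,14] 10+34=44 d=12 * → l++

l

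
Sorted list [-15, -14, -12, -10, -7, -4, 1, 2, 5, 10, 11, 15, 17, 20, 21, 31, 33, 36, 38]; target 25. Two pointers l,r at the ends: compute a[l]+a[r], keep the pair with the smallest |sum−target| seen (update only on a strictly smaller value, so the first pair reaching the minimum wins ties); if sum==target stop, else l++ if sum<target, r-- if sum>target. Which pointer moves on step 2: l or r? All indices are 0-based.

l

[0,18] -15+38=23 d=2 * → l++
[1,18] -14+38=24 d=1 * → l++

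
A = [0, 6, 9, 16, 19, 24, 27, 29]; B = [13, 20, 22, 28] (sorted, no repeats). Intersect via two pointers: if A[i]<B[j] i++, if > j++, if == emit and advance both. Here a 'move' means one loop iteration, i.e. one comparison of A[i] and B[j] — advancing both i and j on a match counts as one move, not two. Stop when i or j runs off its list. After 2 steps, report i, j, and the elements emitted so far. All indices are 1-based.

i=1 j=1: 0<13, i++
i=2 j=1: 6<13, i++

i=3, j=1, emitted=[]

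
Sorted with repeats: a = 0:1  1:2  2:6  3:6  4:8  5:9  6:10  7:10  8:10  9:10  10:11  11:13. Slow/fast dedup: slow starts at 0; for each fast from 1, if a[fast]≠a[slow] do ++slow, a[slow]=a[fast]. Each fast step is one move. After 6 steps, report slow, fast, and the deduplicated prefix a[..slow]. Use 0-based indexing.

(s=0,f=1) a[fast]=2≠a[slow]=1 write a[1]=2 → slow++,fast++
(s=1,f=2) a[fast]=6≠a[slow]=2 write a[2]=6 → slow++,fast++
(s=2,f=3) a[fast]=6=a[slow] dup → fast++
(s=2,f=4) a[fast]=8≠a[slow]=6 write a[3]=8 → slow++,fast++
(s=3,f=5) a[fast]=9≠a[slow]=8 write a[4]=9 → slow++,fast++
(s=4,f=6) a[fast]=10≠a[slow]=9 write a[5]=10 → slow++,fast++

slow=5, fast=7, prefix=[1, 2, 6, 8, 9, 10]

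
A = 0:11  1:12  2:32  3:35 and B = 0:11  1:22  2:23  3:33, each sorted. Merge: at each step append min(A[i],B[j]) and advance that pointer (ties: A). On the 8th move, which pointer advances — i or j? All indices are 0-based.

i=0 j=0: A[i]=11<=B[j]=11 take 11, i++
i=1 j=0: A[i]=12>B[j]=11 take 11, j++
i=1 j=1: A[i]=12<=B[j]=22 take 12, i++
i=2 j=1: A[i]=32>B[j]=22 take 22, j++
i=2 j=2: A[i]=32>B[j]=23 take 23, j++
i=2 j=3: A[i]=32<=B[j]=33 take 32, i++
i=3 j=3: A[i]=35>B[j]=33 take 33, j++
i=3 j=4: B done, take A[i]=35, i++

i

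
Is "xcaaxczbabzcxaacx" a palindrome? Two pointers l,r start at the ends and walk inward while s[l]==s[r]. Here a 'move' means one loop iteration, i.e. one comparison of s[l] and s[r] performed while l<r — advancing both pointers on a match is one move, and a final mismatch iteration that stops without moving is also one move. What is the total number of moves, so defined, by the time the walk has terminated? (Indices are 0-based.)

[0,16] 'x'=='x' → l++,r--
[1,15] 'c'=='c' → l++,r--
[2,14] 'a'=='a' → l++,r--
[3,13] 'a'=='a' → l++,r--
[4,12] 'x'=='x' → l++,r--
[5,11] 'c'=='c' → l++,r--
[6,10] 'z'=='z' → l++,r--
[7,9] 'b'=='b' → l++,r--

8 moves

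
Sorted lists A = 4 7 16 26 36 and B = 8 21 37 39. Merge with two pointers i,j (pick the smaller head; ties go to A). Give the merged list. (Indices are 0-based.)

[4, 7, 8, 16, 21, 26, 36, 37, 39]

i=0 j=0: A[i]=4<=B[j]=8 take 4, i++
i=1 j=0: A[i]=7<=B[j]=8 take 7, i++
i=2 j=0: A[i]=16>B[j]=8 take 8, j++
i=2 j=1: A[i]=16<=B[j]=21 take 16, i++
i=3 j=1: A[i]=26>B[j]=21 take 21, j++
i=3 j=2: A[i]=26<=B[j]=37 take 26, i++
i=4 j=2: A[i]=36<=B[j]=37 take 36, i++
i=5 j=2: A done, take B[j]=37, j++
i=5 j=3: A done, take B[j]=39, j++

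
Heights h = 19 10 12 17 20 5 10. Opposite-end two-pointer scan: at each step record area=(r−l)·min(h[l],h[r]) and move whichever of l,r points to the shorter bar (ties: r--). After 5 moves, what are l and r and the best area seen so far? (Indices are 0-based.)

l=0 r=6: min(19,10)*6=60 best=60 *, r--
l=0 r=5: min(19,5)*5=25 best=60, r--
l=0 r=4: min(19,20)*4=76 best=76 *, l++
l=1 r=4: min(10,20)*3=30 best=76, l++
l=2 r=4: min(12,20)*2=24 best=76, l++

l=3, r=4, best area=76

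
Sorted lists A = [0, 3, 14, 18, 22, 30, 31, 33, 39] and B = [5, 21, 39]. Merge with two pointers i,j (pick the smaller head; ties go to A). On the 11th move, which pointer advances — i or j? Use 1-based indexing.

i

i=1 j=1: A[i]=0<=B[j]=5 take 0, i++
i=2 j=1: A[i]=3<=B[j]=5 take 3, i++
i=3 j=1: A[i]=14>B[j]=5 take 5, j++
i=3 j=2: A[i]=14<=B[j]=21 take 14, i++
i=4 j=2: A[i]=18<=B[j]=21 take 18, i++
i=5 j=2: A[i]=22>B[j]=21 take 21, j++
i=5 j=3: A[i]=22<=B[j]=39 take 22, i++
i=6 j=3: A[i]=30<=B[j]=39 take 30, i++
i=7 j=3: A[i]=31<=B[j]=39 take 31, i++
i=8 j=3: A[i]=33<=B[j]=39 take 33, i++
i=9 j=3: A[i]=39<=B[j]=39 take 39, i++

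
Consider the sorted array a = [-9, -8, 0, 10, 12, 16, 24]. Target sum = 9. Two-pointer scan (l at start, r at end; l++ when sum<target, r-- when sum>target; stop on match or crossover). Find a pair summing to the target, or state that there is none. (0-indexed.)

no pair

[0,6] -9+24=15 >9 → r--
[0,5] -9+16=7 <9 → l++
[1,5] -8+16=8 <9 → l++
[2,5] 0+16=16 >9 → r--
[2,4] 0+12=12 >9 → r--
[2,3] 0+10=10 >9 → r--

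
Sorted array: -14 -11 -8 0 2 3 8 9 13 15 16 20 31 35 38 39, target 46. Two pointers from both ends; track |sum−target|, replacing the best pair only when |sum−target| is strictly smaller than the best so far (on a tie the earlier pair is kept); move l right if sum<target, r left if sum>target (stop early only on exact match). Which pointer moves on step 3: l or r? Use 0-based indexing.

l

l=0 r=15: -14+39=25 d=21 *, l++
l=1 r=15: -11+39=28 d=18 *, l++
l=2 r=15: -8+39=31 d=15 *, l++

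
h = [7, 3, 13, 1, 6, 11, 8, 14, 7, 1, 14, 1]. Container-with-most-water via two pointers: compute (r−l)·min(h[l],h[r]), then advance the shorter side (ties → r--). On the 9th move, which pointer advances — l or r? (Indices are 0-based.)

r

l=0 r=11: min(7,1)*11=11 best=11 *, r--
l=0 r=10: min(7,14)*10=70 best=70 *, l++
l=1 r=10: min(3,14)*9=27 best=70, l++
l=2 r=10: min(13,14)*8=104 best=104 *, l++
l=3 r=10: min(1,14)*7=7 best=104, l++
l=4 r=10: min(6,14)*6=36 best=104, l++
l=5 r=10: min(11,14)*5=55 best=104, l++
l=6 r=10: min(8,14)*4=32 best=104, l++
l=7 r=10: min(14,14)*3=42 best=104, r--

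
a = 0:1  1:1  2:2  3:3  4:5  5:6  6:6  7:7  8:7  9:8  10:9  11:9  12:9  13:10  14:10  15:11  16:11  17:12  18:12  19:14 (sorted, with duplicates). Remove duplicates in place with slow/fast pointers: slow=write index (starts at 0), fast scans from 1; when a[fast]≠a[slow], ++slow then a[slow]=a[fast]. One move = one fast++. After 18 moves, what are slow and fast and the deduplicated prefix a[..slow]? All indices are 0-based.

(s=0,f=1) a[fast]=1=a[slow] dup → fast++
(s=0,f=2) a[fast]=2≠a[slow]=1 write a[1]=2 → slow++,fast++
(s=1,f=3) a[fast]=3≠a[slow]=2 write a[2]=3 → slow++,fast++
(s=2,f=4) a[fast]=5≠a[slow]=3 write a[3]=5 → slow++,fast++
(s=3,f=5) a[fast]=6≠a[slow]=5 write a[4]=6 → slow++,fast++
(s=4,f=6) a[fast]=6=a[slow] dup → fast++
(s=4,f=7) a[fast]=7≠a[slow]=6 write a[5]=7 → slow++,fast++
(s=5,f=8) a[fast]=7=a[slow] dup → fast++
(s=5,f=9) a[fast]=8≠a[slow]=7 write a[6]=8 → slow++,fast++
(s=6,f=10) a[fast]=9≠a[slow]=8 write a[7]=9 → slow++,fast++
(s=7,f=11) a[fast]=9=a[slow] dup → fast++
(s=7,f=12) a[fast]=9=a[slow] dup → fast++
(s=7,f=13) a[fast]=10≠a[slow]=9 write a[8]=10 → slow++,fast++
(s=8,f=14) a[fast]=10=a[slow] dup → fast++
(s=8,f=15) a[fast]=11≠a[slow]=10 write a[9]=11 → slow++,fast++
(s=9,f=16) a[fast]=11=a[slow] dup → fast++
(s=9,f=17) a[fast]=12≠a[slow]=11 write a[10]=12 → slow++,fast++
(s=10,f=18) a[fast]=12=a[slow] dup → fast++

slow=10, fast=19, prefix=[1, 2, 3, 5, 6, 7, 8, 9, 10, 11, 12]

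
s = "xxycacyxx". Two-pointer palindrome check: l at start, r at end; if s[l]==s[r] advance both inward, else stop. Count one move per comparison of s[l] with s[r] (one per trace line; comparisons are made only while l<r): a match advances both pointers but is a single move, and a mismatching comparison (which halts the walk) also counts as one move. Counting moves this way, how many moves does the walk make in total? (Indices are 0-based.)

[0,8] 'x'=='x' → l++,r--
[1,7] 'x'=='x' → l++,r--
[2,6] 'y'=='y' → l++,r--
[3,5] 'c'=='c' → l++,r--

4 moves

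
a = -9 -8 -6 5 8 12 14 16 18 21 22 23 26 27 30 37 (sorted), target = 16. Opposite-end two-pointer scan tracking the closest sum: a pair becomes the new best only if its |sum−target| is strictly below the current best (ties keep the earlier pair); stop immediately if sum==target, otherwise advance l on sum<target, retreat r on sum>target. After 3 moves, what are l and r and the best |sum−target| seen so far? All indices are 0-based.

l=0, r=12, best |Δ|=2

[0,15] -9+37=28 d=12 * → r--
[0,14] -9+30=21 d=5 * → r--
[0,13] -9+27=18 d=2 * → r--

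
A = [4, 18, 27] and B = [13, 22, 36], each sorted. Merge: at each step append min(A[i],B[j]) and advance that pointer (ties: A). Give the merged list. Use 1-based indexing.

[i=1,j=1] A[i]=4<=B[j]=13 take 4 → i++
[i=2,j=1] A[i]=18>B[j]=13 take 13 → j++
[i=2,j=2] A[i]=18<=B[j]=22 take 18 → i++
[i=3,j=2] A[i]=27>B[j]=22 take 22 → j++
[i=3,j=3] A[i]=27<=B[j]=36 take 27 → i++
[i=4,j=3] A done, take B[j]=36 → j++

[4, 13, 18, 22, 27, 36]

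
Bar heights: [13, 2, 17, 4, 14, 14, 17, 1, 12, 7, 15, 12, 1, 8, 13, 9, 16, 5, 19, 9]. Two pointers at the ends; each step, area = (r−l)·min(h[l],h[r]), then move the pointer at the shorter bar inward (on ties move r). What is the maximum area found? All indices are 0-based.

max area = 272

l=0 r=19: min(13,9)*19=171 best=171 *, r--
l=0 r=18: min(13,19)*18=234 best=234 *, l++
l=1 r=18: min(2,19)*17=34 best=234, l++
l=2 r=18: min(17,19)*16=272 best=272 *, l++
l=3 r=18: min(4,19)*15=60 best=272, l++
l=4 r=18: min(14,19)*14=196 best=272, l++
l=5 r=18: min(14,19)*13=182 best=272, l++
l=6 r=18: min(17,19)*12=204 best=272, l++
l=7 r=18: min(1,19)*11=11 best=272, l++
l=8 r=18: min(12,19)*10=120 best=272, l++
l=9 r=18: min(7,19)*9=63 best=272, l++
l=10 r=18: min(15,19)*8=120 best=272, l++
l=11 r=18: min(12,19)*7=84 best=272, l++
l=12 r=18: min(1,19)*6=6 best=272, l++
l=13 r=18: min(8,19)*5=40 best=272, l++
l=14 r=18: min(13,19)*4=52 best=272, l++
l=15 r=18: min(9,19)*3=27 best=272, l++
l=16 r=18: min(16,19)*2=32 best=272, l++
l=17 r=18: min(5,19)*1=5 best=272, l++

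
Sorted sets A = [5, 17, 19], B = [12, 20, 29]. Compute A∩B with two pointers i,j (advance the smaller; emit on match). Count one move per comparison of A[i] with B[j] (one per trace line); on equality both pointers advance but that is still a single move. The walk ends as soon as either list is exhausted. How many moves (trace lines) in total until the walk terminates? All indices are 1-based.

[i=1,j=1] 5<12 → i++
[i=2,j=1] 17>12 → j++
[i=2,j=2] 17<20 → i++
[i=3,j=2] 19<20 → i++

4 moves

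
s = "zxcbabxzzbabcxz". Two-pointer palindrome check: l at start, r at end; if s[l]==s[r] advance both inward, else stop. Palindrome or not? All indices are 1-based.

l=1 r=15: 'z'=='z', l++,r--
l=2 r=14: 'x'=='x', l++,r--
l=3 r=13: 'c'=='c', l++,r--
l=4 r=12: 'b'=='b', l++,r--
l=5 r=11: 'a'=='a', l++,r--
l=6 r=10: 'b'=='b', l++,r--
l=7 r=9: 'x'!='z', stop

not a palindrome (mismatch at 7,9)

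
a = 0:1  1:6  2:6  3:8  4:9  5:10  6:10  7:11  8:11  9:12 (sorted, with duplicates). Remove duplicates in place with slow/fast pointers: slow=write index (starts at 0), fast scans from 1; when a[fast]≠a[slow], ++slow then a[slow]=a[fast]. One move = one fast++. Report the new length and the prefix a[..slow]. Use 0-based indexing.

length 7; prefix = [1, 6, 8, 9, 10, 11, 12]

slow=0 fast=1: a[fast]=6≠a[slow]=1 write a[1]=6, slow++,fast++
slow=1 fast=2: a[fast]=6=a[slow] dup, fast++
slow=1 fast=3: a[fast]=8≠a[slow]=6 write a[2]=8, slow++,fast++
slow=2 fast=4: a[fast]=9≠a[slow]=8 write a[3]=9, slow++,fast++
slow=3 fast=5: a[fast]=10≠a[slow]=9 write a[4]=10, slow++,fast++
slow=4 fast=6: a[fast]=10=a[slow] dup, fast++
slow=4 fast=7: a[fast]=11≠a[slow]=10 write a[5]=11, slow++,fast++
slow=5 fast=8: a[fast]=11=a[slow] dup, fast++
slow=5 fast=9: a[fast]=12≠a[slow]=11 write a[6]=12, slow++,fast++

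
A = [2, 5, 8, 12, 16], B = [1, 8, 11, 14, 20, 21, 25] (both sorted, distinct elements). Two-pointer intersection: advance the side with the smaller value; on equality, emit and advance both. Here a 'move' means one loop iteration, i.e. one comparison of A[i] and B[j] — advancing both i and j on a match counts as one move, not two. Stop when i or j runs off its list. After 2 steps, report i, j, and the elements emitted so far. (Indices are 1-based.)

i=2, j=2, emitted=[]

i=1 j=1: 2>1, j++
i=1 j=2: 2<8, i++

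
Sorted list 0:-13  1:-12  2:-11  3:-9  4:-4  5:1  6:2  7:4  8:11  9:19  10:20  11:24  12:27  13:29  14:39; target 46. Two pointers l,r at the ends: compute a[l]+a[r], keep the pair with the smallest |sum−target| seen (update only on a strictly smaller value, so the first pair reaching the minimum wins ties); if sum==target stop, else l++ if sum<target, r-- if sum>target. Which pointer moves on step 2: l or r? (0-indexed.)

l

l=0 r=14: -13+39=26 d=20 *, l++
l=1 r=14: -12+39=27 d=19 *, l++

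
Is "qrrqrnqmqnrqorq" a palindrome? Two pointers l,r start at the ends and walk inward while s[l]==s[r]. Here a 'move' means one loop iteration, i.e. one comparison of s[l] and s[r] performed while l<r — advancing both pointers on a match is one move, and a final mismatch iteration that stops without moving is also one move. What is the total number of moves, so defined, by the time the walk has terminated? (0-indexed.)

3 moves

l=0 r=14: 'q'=='q', l++,r--
l=1 r=13: 'r'=='r', l++,r--
l=2 r=12: 'r'!='o', stop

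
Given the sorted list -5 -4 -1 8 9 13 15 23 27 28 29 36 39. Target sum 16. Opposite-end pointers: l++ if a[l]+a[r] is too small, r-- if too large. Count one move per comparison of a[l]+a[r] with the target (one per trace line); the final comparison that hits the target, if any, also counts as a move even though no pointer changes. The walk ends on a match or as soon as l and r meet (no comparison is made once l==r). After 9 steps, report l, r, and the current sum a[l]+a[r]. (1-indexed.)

l=4, r=7, sum=23

l=1 r=13: -5+39=34 >16, r--
l=1 r=12: -5+36=31 >16, r--
l=1 r=11: -5+29=24 >16, r--
l=1 r=10: -5+28=23 >16, r--
l=1 r=9: -5+27=22 >16, r--
l=1 r=8: -5+23=18 >16, r--
l=1 r=7: -5+15=10 <16, l++
l=2 r=7: -4+15=11 <16, l++
l=3 r=7: -1+15=14 <16, l++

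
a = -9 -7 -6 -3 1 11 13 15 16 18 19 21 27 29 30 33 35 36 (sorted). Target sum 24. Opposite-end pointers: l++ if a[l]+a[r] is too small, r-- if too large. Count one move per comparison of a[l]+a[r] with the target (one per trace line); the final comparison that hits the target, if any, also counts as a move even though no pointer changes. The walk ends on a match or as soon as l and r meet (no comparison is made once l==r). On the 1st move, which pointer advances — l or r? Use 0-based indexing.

l=0 r=17: -9+36=27 >24, r--

r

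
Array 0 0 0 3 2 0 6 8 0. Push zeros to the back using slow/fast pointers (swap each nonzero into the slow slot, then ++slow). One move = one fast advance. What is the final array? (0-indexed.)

[3, 2, 6, 8, 0, 0, 0, 0, 0]

(s=0,f=0) a[fast]=0 → fast++
(s=0,f=1) a[fast]=0 → fast++
(s=0,f=2) a[fast]=0 → fast++
(s=0,f=3) a[fast]=3≠0 swap→a[0]=3 → slow++,fast++
(s=1,f=4) a[fast]=2≠0 swap→a[1]=2 → slow++,fast++
(s=2,f=5) a[fast]=0 → fast++
(s=2,f=6) a[fast]=6≠0 swap→a[2]=6 → slow++,fast++
(s=3,f=7) a[fast]=8≠0 swap→a[3]=8 → slow++,fast++
(s=4,f=8) a[fast]=0 → fast++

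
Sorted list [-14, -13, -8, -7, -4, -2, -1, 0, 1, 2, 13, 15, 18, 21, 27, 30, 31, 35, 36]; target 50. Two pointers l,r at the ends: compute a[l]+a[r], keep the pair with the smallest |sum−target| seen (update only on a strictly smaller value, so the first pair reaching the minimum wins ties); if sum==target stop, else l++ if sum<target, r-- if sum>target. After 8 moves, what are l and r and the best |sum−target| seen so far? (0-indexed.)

l=0 r=18: -14+36=22 d=28 *, l++
l=1 r=18: -13+36=23 d=27 *, l++
l=2 r=18: -8+36=28 d=22 *, l++
l=3 r=18: -7+36=29 d=21 *, l++
l=4 r=18: -4+36=32 d=18 *, l++
l=5 r=18: -2+36=34 d=16 *, l++
l=6 r=18: -1+36=35 d=15 *, l++
l=7 r=18: 0+36=36 d=14 *, l++

l=8, r=18, best |Δ|=14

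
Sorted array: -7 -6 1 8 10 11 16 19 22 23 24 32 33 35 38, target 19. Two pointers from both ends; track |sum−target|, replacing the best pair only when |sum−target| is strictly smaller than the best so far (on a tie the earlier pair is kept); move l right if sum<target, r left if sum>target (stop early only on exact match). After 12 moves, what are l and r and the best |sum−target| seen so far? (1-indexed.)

l=4, r=6, best |Δ|=1

l=1 r=15: -7+38=31 d=12 *, r--
l=1 r=14: -7+35=28 d=9 *, r--
l=1 r=13: -7+33=26 d=7 *, r--
l=1 r=12: -7+32=25 d=6 *, r--
l=1 r=11: -7+24=17 d=2 *, l++
l=2 r=11: -6+24=18 d=1 *, l++
l=3 r=11: 1+24=25 d=6, r--
l=3 r=10: 1+23=24 d=5, r--
l=3 r=9: 1+22=23 d=4, r--
l=3 r=8: 1+19=20 d=1, r--
l=3 r=7: 1+16=17 d=2, l++
l=4 r=7: 8+16=24 d=5, r--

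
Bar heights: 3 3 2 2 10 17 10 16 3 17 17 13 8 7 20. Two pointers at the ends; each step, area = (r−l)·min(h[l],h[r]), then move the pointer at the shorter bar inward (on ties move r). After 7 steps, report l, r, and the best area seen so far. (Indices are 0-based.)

l=7, r=14, best area=153

l=0 r=14: min(3,20)*14=42 best=42 *, l++
l=1 r=14: min(3,20)*13=39 best=42, l++
l=2 r=14: min(2,20)*12=24 best=42, l++
l=3 r=14: min(2,20)*11=22 best=42, l++
l=4 r=14: min(10,20)*10=100 best=100 *, l++
l=5 r=14: min(17,20)*9=153 best=153 *, l++
l=6 r=14: min(10,20)*8=80 best=153, l++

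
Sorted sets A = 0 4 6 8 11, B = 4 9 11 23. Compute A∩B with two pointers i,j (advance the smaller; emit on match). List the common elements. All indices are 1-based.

intersection = [4, 11]

[i=1,j=1] 0<4 → i++
[i=2,j=1] 4==4 emit → i++,j++
[i=3,j=2] 6<9 → i++
[i=4,j=2] 8<9 → i++
[i=5,j=2] 11>9 → j++
[i=5,j=3] 11==11 emit → i++,j++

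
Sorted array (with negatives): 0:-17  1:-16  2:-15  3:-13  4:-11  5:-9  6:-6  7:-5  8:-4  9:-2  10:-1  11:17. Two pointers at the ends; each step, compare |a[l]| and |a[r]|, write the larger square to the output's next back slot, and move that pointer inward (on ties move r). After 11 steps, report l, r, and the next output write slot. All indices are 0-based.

l=10, r=10, next write slot=0

[0,11] |-17|<=|17| out[11]=289 → r--
[0,10] |-17|>|-1| out[10]=289 → l++
[1,10] |-16|>|-1| out[9]=256 → l++
[2,10] |-15|>|-1| out[8]=225 → l++
[3,10] |-13|>|-1| out[7]=169 → l++
[4,10] |-11|>|-1| out[6]=121 → l++
[5,10] |-9|>|-1| out[5]=81 → l++
[6,10] |-6|>|-1| out[4]=36 → l++
[7,10] |-5|>|-1| out[3]=25 → l++
[8,10] |-4|>|-1| out[2]=16 → l++
[9,10] |-2|>|-1| out[1]=4 → l++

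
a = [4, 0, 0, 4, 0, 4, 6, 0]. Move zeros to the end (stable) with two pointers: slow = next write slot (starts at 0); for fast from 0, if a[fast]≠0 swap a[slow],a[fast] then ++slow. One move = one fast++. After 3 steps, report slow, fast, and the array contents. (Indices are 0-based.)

slow=1, fast=3, a=[4, 0, 0, 4, 0, 4, 6, 0]

slow=0 fast=0: a[fast]=4≠0 swap→a[0]=4, slow++,fast++
slow=1 fast=1: a[fast]=0, fast++
slow=1 fast=2: a[fast]=0, fast++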